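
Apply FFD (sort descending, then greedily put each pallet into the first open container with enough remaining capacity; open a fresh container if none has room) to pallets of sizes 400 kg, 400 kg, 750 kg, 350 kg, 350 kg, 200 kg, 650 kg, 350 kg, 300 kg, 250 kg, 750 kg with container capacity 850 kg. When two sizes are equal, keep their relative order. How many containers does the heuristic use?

Sorted descending: 750, 750, 650, 400, 400, 350, 350, 350, 300, 250, 200.
  750 → container 1 (new)  [load 750/850]
  750 → container 2 (new)  [load 750/850]
  650 → container 3 (new)  [load 650/850]
  400 → container 4 (new)  [load 400/850]
  400 → container 4  [load 800/850]
  350 → container 5 (new)  [load 350/850]
  350 → container 5  [load 700/850]
  350 → container 6 (new)  [load 350/850]
  300 → container 6  [load 650/850]
  250 → container 7 (new)  [load 250/850]
  200 → container 3  [load 850/850]
7 containers opened.

7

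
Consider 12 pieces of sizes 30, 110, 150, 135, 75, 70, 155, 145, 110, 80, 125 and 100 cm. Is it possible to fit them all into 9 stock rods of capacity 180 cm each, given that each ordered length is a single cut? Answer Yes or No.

Yes

A valid assignment using 9 stock rods:
  stock rod 1: 155 = 155
  stock rod 2: 150 + 30 = 180
  stock rod 3: 145 = 145
  stock rod 4: 135 = 135
  stock rod 5: 125 = 125
  stock rod 6: 110 + 70 = 180
  stock rod 7: 110 = 110
  stock rod 8: 100 + 80 = 180
  stock rod 9: 75 = 75
Every load is within 180 cm, so 9 stock rods suffice.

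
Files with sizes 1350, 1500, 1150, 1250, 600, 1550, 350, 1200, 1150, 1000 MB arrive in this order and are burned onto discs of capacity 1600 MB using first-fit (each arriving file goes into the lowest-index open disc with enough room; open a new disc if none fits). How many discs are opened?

8

  1350 → disc 1 (new)  [load 1350/1600]
  1500 → disc 2 (new)  [load 1500/1600]
  1150 → disc 3 (new)  [load 1150/1600]
  1250 → disc 4 (new)  [load 1250/1600]
  600 → disc 5 (new)  [load 600/1600]
  1550 → disc 6 (new)  [load 1550/1600]
  350 → disc 3  [load 1500/1600]
  1200 → disc 7 (new)  [load 1200/1600]
  1150 → disc 8 (new)  [load 1150/1600]
  1000 → disc 5  [load 1600/1600]
8 discs opened.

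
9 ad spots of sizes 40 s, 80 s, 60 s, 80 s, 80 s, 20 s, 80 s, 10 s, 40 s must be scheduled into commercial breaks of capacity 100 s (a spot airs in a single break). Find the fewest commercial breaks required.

Total = 80 + 80 + 80 + 80 + 60 + 40 + 40 + 20 + 10 = 490 s.
Lower bound: ⌈490/100⌉ = 5 commercial breaks.
A packing using 6 commercial breaks:
  break 1: 80 + 20 = 100
  break 2: 80 + 10 = 90
  break 3: 80 = 80
  break 4: 80 = 80
  break 5: 60 + 40 = 100
  break 6: 40 = 40
No arrangement into 5 commercial breaks stays within capacity, so 6 is optimal.

6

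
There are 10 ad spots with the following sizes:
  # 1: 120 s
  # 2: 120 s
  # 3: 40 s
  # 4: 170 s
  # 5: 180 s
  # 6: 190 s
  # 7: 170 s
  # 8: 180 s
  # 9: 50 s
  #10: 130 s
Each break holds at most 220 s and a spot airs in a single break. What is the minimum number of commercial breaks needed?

8

Total = 190 + 180 + 180 + 170 + 170 + 130 + 120 + 120 + 50 + 40 = 1350 s.
Lower bound: ⌈1350/220⌉ = 7 commercial breaks.
Also, 8 ad spots each exceed 110 s, and no two of those can share a break, so at least 8 commercial breaks are needed.
A packing using 8 commercial breaks:
  break 1: 190 = 190
  break 2: 180 + 40 = 220
  break 3: 180 = 180
  break 4: 170 + 50 = 220
  break 5: 170 = 170
  break 6: 130 = 130
  break 7: 120 = 120
  break 8: 120 = 120
This matches the lower bound, so 8 is optimal.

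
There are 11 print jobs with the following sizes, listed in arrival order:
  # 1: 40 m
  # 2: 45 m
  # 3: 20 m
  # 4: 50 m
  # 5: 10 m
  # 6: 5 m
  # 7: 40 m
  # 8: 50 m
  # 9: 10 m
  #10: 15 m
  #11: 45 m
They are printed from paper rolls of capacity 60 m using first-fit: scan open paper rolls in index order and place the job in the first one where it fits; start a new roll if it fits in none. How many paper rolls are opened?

6

  40 → roll 1 (new)  [load 40/60]
  45 → roll 2 (new)  [load 45/60]
  20 → roll 1  [load 60/60]
  50 → roll 3 (new)  [load 50/60]
  10 → roll 2  [load 55/60]
  5 → roll 2  [load 60/60]
  40 → roll 4 (new)  [load 40/60]
  50 → roll 5 (new)  [load 50/60]
  10 → roll 3  [load 60/60]
  15 → roll 4  [load 55/60]
  45 → roll 6 (new)  [load 45/60]
6 paper rolls opened.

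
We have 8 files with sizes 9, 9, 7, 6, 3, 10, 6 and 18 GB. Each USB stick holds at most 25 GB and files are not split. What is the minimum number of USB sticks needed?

Total = 18 + 10 + 9 + 9 + 7 + 6 + 6 + 3 = 68 GB.
Lower bound: ⌈68/25⌉ = 3 USB sticks.
A packing using 3 USB sticks:
  USB stick 1: 18 + 7 = 25
  USB stick 2: 10 + 9 + 6 = 25
  USB stick 3: 9 + 6 + 3 = 18
This matches the lower bound, so 3 is optimal.

3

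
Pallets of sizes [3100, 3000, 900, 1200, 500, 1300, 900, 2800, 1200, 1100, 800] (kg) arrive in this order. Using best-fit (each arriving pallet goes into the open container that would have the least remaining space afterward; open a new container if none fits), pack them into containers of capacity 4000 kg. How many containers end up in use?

5

  3100 → container 1 (new)  [load 3100/4000]
  3000 → container 2 (new)  [load 3000/4000]
  900 → container 1  [load 4000/4000]
  1200 → container 3 (new)  [load 1200/4000]
  500 → container 2  [load 3500/4000]
  1300 → container 3  [load 2500/4000]
  900 → container 3  [load 3400/4000]
  2800 → container 4 (new)  [load 2800/4000]
  1200 → container 4  [load 4000/4000]
  1100 → container 5 (new)  [load 1100/4000]
  800 → container 5  [load 1900/4000]
5 containers opened.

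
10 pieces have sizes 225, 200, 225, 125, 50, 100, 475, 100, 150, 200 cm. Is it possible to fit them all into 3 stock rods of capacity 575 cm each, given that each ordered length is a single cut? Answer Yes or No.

No

Total = 1850 cm; ⌈1850/575⌉ = 4.
At least 4 stock rods are required, but only 3 are allowed.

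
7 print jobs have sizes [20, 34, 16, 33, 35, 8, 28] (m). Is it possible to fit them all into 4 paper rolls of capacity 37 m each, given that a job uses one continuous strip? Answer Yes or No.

No

Total = 174 m; ⌈174/37⌉ = 5.
At least 5 paper rolls are required, but only 4 are allowed.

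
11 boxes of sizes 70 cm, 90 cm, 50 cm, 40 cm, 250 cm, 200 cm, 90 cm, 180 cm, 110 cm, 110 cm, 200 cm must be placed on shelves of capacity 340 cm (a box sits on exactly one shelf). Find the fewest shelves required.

Total = 250 + 200 + 200 + 180 + 110 + 110 + 90 + 90 + 70 + 50 + 40 = 1390 cm.
Lower bound: ⌈1390/340⌉ = 5 shelves.
A packing using 5 shelves:
  shelf 1: 250 + 90 = 340
  shelf 2: 200 + 110 = 310
  shelf 3: 200 + 110 = 310
  shelf 4: 180 + 90 + 70 = 340
  shelf 5: 50 + 40 = 90
This matches the lower bound, so 5 is optimal.

5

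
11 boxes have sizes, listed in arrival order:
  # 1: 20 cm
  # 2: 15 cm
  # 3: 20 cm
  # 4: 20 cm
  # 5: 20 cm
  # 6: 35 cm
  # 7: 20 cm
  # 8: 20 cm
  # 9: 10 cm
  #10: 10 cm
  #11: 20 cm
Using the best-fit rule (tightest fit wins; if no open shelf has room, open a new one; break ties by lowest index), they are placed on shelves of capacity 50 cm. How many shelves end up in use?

5

  20 → shelf 1 (new)  [load 20/50]
  15 → shelf 1  [load 35/50]
  20 → shelf 2 (new)  [load 20/50]
  20 → shelf 2  [load 40/50]
  20 → shelf 3 (new)  [load 20/50]
  35 → shelf 4 (new)  [load 35/50]
  20 → shelf 3  [load 40/50]
  20 → shelf 5 (new)  [load 20/50]
  10 → shelf 2  [load 50/50]
  10 → shelf 3  [load 50/50]
  20 → shelf 5  [load 40/50]
5 shelves opened.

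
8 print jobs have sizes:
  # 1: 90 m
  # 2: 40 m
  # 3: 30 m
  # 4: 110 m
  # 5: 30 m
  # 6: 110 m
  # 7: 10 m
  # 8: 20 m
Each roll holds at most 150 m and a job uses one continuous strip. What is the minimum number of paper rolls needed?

Total = 110 + 110 + 90 + 40 + 30 + 30 + 20 + 10 = 440 m.
Lower bound: ⌈440/150⌉ = 3 paper rolls.
A packing using 3 paper rolls:
  roll 1: 110 + 40 = 150
  roll 2: 110 + 30 + 10 = 150
  roll 3: 90 + 30 + 20 = 140
This matches the lower bound, so 3 is optimal.

3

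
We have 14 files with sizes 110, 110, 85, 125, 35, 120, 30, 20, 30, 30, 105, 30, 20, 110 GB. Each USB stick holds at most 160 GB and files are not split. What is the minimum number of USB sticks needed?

7

Total = 125 + 120 + 110 + 110 + 110 + 105 + 85 + 35 + 30 + 30 + 30 + 30 + 20 + 20 = 960 GB.
Lower bound: ⌈960/160⌉ = 6 USB sticks.
Also, 7 files each exceed 80 GB, and no two of those can share a USB stick, so at least 7 USB sticks are needed.
A packing using 7 USB sticks:
  USB stick 1: 125 + 35 = 160
  USB stick 2: 120 + 30 = 150
  USB stick 3: 110 + 30 + 20 = 160
  USB stick 4: 110 + 30 + 20 = 160
  USB stick 5: 110 + 30 = 140
  USB stick 6: 105 = 105
  USB stick 7: 85 = 85
This matches the lower bound, so 7 is optimal.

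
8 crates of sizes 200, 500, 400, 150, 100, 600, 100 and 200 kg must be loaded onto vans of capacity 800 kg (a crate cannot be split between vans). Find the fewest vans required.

3

Total = 600 + 500 + 400 + 200 + 200 + 150 + 100 + 100 = 2250 kg.
Lower bound: ⌈2250/800⌉ = 3 vans.
A packing using 3 vans:
  van 1: 600 + 200 = 800
  van 2: 500 + 200 + 100 = 800
  van 3: 400 + 150 + 100 = 650
This matches the lower bound, so 3 is optimal.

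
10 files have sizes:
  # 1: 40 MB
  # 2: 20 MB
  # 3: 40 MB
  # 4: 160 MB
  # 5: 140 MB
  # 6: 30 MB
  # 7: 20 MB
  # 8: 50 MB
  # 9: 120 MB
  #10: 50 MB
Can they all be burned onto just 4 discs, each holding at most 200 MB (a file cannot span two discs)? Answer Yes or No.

Yes

A valid assignment using 4 discs:
  disc 1: 160 + 40 = 200
  disc 2: 140 + 50 = 190
  disc 3: 120 + 50 + 30 = 200
  disc 4: 40 + 20 + 20 = 80
Every load is within 200 MB, so 4 discs suffice.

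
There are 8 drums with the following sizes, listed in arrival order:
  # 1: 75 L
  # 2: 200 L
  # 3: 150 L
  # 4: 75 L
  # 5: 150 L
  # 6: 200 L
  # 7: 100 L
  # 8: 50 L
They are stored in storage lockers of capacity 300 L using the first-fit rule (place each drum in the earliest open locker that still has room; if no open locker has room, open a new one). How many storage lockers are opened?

4

  75 → locker 1 (new)  [load 75/300]
  200 → locker 1  [load 275/300]
  150 → locker 2 (new)  [load 150/300]
  75 → locker 2  [load 225/300]
  150 → locker 3 (new)  [load 150/300]
  200 → locker 4 (new)  [load 200/300]
  100 → locker 3  [load 250/300]
  50 → locker 2  [load 275/300]
4 storage lockers opened.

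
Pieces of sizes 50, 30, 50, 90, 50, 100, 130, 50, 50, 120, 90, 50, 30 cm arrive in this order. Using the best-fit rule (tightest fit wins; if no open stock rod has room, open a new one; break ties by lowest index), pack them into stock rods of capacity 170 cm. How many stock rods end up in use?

6

  50 → stock rod 1 (new)  [load 50/170]
  30 → stock rod 1  [load 80/170]
  50 → stock rod 1  [load 130/170]
  90 → stock rod 2 (new)  [load 90/170]
  50 → stock rod 2  [load 140/170]
  100 → stock rod 3 (new)  [load 100/170]
  130 → stock rod 4 (new)  [load 130/170]
  50 → stock rod 3  [load 150/170]
  50 → stock rod 5 (new)  [load 50/170]
  120 → stock rod 5  [load 170/170]
  90 → stock rod 6 (new)  [load 90/170]
  50 → stock rod 6  [load 140/170]
  30 → stock rod 2  [load 170/170]
6 stock rods opened.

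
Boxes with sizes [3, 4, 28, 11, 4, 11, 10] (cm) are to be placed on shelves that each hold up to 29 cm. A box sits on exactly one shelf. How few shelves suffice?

3

Total = 28 + 11 + 11 + 10 + 4 + 4 + 3 = 71 cm.
Lower bound: ⌈71/29⌉ = 3 shelves.
A packing using 3 shelves:
  shelf 1: 28 = 28
  shelf 2: 11 + 11 + 4 + 3 = 29
  shelf 3: 10 + 4 = 14
This matches the lower bound, so 3 is optimal.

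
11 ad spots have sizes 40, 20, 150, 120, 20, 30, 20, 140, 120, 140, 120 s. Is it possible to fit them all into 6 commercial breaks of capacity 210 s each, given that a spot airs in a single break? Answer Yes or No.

A valid assignment using 6 commercial breaks:
  break 1: 150 + 40 + 20 = 210
  break 2: 140 + 30 + 20 + 20 = 210
  break 3: 140 = 140
  break 4: 120 = 120
  break 5: 120 = 120
  break 6: 120 = 120
Every load is within 210 s, so 6 commercial breaks suffice.

Yes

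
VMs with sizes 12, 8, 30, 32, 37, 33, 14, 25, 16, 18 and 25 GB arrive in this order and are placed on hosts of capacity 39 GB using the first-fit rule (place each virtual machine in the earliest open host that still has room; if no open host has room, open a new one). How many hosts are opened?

8

  12 → host 1 (new)  [load 12/39]
  8 → host 1  [load 20/39]
  30 → host 2 (new)  [load 30/39]
  32 → host 3 (new)  [load 32/39]
  37 → host 4 (new)  [load 37/39]
  33 → host 5 (new)  [load 33/39]
  14 → host 1  [load 34/39]
  25 → host 6 (new)  [load 25/39]
  16 → host 7 (new)  [load 16/39]
  18 → host 7  [load 34/39]
  25 → host 8 (new)  [load 25/39]
8 hosts opened.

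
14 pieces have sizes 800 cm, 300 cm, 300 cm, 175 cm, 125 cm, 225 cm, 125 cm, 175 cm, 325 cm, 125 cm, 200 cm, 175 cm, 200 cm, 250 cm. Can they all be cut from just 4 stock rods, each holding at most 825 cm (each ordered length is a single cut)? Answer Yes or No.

No

Total = 3500 cm; ⌈3500/825⌉ = 5.
At least 5 stock rods are required, but only 4 are allowed.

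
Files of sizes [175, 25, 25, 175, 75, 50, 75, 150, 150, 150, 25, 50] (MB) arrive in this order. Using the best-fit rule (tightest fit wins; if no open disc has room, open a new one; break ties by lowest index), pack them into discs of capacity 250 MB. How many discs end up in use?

  175 → disc 1 (new)  [load 175/250]
  25 → disc 1  [load 200/250]
  25 → disc 1  [load 225/250]
  175 → disc 2 (new)  [load 175/250]
  75 → disc 2  [load 250/250]
  50 → disc 3 (new)  [load 50/250]
  75 → disc 3  [load 125/250]
  150 → disc 4 (new)  [load 150/250]
  150 → disc 5 (new)  [load 150/250]
  150 → disc 6 (new)  [load 150/250]
  25 → disc 1  [load 250/250]
  50 → disc 4  [load 200/250]
6 discs opened.

6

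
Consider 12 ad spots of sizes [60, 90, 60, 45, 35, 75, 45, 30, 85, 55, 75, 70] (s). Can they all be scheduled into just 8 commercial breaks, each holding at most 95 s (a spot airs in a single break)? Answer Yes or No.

No

Total = 725 s; ⌈725/95⌉ = 8.
The bound of 8 does not rule out 8, but exhaustive search shows no assignment into 8 commercial breaks of capacity 95 s exists — the minimum is 9.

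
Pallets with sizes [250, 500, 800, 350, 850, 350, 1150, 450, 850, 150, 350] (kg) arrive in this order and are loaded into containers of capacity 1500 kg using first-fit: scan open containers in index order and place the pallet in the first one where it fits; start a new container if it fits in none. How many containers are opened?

5

  250 → container 1 (new)  [load 250/1500]
  500 → container 1  [load 750/1500]
  800 → container 2 (new)  [load 800/1500]
  350 → container 1  [load 1100/1500]
  850 → container 3 (new)  [load 850/1500]
  350 → container 1  [load 1450/1500]
  1150 → container 4 (new)  [load 1150/1500]
  450 → container 2  [load 1250/1500]
  850 → container 5 (new)  [load 850/1500]
  150 → container 2  [load 1400/1500]
  350 → container 3  [load 1200/1500]
5 containers opened.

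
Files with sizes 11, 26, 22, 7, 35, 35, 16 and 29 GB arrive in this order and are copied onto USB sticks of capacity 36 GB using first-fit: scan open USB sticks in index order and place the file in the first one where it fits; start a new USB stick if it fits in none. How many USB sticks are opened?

6

  11 → USB stick 1 (new)  [load 11/36]
  26 → USB stick 2 (new)  [load 26/36]
  22 → USB stick 1  [load 33/36]
  7 → USB stick 2  [load 33/36]
  35 → USB stick 3 (new)  [load 35/36]
  35 → USB stick 4 (new)  [load 35/36]
  16 → USB stick 5 (new)  [load 16/36]
  29 → USB stick 6 (new)  [load 29/36]
6 USB sticks opened.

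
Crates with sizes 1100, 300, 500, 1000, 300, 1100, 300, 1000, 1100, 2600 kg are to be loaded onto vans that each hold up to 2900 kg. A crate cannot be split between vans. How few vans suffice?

4

Total = 2600 + 1100 + 1100 + 1100 + 1000 + 1000 + 500 + 300 + 300 + 300 = 9300 kg.
Lower bound: ⌈9300/2900⌉ = 4 vans.
A packing using 4 vans:
  van 1: 2600 + 300 = 2900
  van 2: 1100 + 1100 + 500 = 2700
  van 3: 1100 + 1000 + 300 + 300 = 2700
  van 4: 1000 = 1000
This matches the lower bound, so 4 is optimal.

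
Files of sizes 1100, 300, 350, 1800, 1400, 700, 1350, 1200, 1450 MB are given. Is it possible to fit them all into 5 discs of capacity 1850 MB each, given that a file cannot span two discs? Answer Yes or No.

Total = 9650 MB; ⌈9650/1850⌉ = 6.
At least 6 discs are required, but only 5 are allowed.

No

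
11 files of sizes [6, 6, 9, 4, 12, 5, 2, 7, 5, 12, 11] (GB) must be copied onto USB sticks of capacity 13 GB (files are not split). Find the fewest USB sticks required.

7

Total = 12 + 12 + 11 + 9 + 7 + 6 + 6 + 5 + 5 + 4 + 2 = 79 GB.
Lower bound: ⌈79/13⌉ = 7 USB sticks.
A packing using 7 USB sticks:
  USB stick 1: 12 = 12
  USB stick 2: 12 = 12
  USB stick 3: 11 + 2 = 13
  USB stick 4: 9 + 4 = 13
  USB stick 5: 7 + 6 = 13
  USB stick 6: 6 + 5 = 11
  USB stick 7: 5 = 5
This matches the lower bound, so 7 is optimal.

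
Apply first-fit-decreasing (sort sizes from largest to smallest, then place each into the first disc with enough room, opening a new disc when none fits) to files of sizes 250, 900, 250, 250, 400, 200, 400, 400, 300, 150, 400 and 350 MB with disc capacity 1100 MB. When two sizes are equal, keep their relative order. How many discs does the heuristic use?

Sorted descending: 900, 400, 400, 400, 400, 350, 300, 250, 250, 250, 200, 150.
  900 → disc 1 (new)  [load 900/1100]
  400 → disc 2 (new)  [load 400/1100]
  400 → disc 2  [load 800/1100]
  400 → disc 3 (new)  [load 400/1100]
  400 → disc 3  [load 800/1100]
  350 → disc 4 (new)  [load 350/1100]
  300 → disc 2  [load 1100/1100]
  250 → disc 3  [load 1050/1100]
  250 → disc 4  [load 600/1100]
  250 → disc 4  [load 850/1100]
  200 → disc 1  [load 1100/1100]
  150 → disc 4  [load 1000/1100]
4 discs opened.

4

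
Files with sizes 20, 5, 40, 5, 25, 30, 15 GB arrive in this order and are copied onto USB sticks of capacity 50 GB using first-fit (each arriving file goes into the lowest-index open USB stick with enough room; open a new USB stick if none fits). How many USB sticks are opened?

4

  20 → USB stick 1 (new)  [load 20/50]
  5 → USB stick 1  [load 25/50]
  40 → USB stick 2 (new)  [load 40/50]
  5 → USB stick 1  [load 30/50]
  25 → USB stick 3 (new)  [load 25/50]
  30 → USB stick 4 (new)  [load 30/50]
  15 → USB stick 1  [load 45/50]
4 USB sticks opened.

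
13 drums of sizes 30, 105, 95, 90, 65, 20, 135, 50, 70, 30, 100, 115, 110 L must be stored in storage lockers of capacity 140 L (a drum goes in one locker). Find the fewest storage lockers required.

8

Total = 135 + 115 + 110 + 105 + 100 + 95 + 90 + 70 + 65 + 50 + 30 + 30 + 20 = 1015 L.
Lower bound: ⌈1015/140⌉ = 8 storage lockers.
A packing using 8 storage lockers:
  locker 1: 135 = 135
  locker 2: 115 + 20 = 135
  locker 3: 110 + 30 = 140
  locker 4: 105 + 30 = 135
  locker 5: 100 = 100
  locker 6: 95 = 95
  locker 7: 90 + 50 = 140
  locker 8: 70 + 65 = 135
This matches the lower bound, so 8 is optimal.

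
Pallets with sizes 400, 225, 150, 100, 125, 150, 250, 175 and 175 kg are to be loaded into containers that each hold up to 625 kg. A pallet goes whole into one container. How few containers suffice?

Total = 400 + 250 + 225 + 175 + 175 + 150 + 150 + 125 + 100 = 1750 kg.
Lower bound: ⌈1750/625⌉ = 3 containers.
A packing using 3 containers:
  container 1: 400 + 225 = 625
  container 2: 250 + 175 + 175 = 600
  container 3: 150 + 150 + 125 + 100 = 525
This matches the lower bound, so 3 is optimal.

3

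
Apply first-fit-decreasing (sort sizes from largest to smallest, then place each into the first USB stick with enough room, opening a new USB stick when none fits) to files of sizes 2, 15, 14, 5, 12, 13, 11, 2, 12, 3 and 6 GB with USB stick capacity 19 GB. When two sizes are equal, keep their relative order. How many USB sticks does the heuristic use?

Sorted descending: 15, 14, 13, 12, 12, 11, 6, 5, 3, 2, 2.
  15 → USB stick 1 (new)  [load 15/19]
  14 → USB stick 2 (new)  [load 14/19]
  13 → USB stick 3 (new)  [load 13/19]
  12 → USB stick 4 (new)  [load 12/19]
  12 → USB stick 5 (new)  [load 12/19]
  11 → USB stick 6 (new)  [load 11/19]
  6 → USB stick 3  [load 19/19]
  5 → USB stick 2  [load 19/19]
  3 → USB stick 1  [load 18/19]
  2 → USB stick 4  [load 14/19]
  2 → USB stick 4  [load 16/19]
6 USB sticks opened.

6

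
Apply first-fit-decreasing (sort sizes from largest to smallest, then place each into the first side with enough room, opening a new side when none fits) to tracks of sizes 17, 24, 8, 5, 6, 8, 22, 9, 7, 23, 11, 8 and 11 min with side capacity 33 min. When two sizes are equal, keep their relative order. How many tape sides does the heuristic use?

Sorted descending: 24, 23, 22, 17, 11, 11, 9, 8, 8, 8, 7, 6, 5.
  24 → side 1 (new)  [load 24/33]
  23 → side 2 (new)  [load 23/33]
  22 → side 3 (new)  [load 22/33]
  17 → side 4 (new)  [load 17/33]
  11 → side 3  [load 33/33]
  11 → side 4  [load 28/33]
  9 → side 1  [load 33/33]
  8 → side 2  [load 31/33]
  8 → side 5 (new)  [load 8/33]
  8 → side 5  [load 16/33]
  7 → side 5  [load 23/33]
  6 → side 5  [load 29/33]
  5 → side 4  [load 33/33]
5 tape sides opened.

5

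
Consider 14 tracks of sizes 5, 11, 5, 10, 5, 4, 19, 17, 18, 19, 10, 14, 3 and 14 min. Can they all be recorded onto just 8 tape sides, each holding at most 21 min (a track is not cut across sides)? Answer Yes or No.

Yes

A valid assignment using 8 tape sides:
  side 1: 19 = 19
  side 2: 19 = 19
  side 3: 18 + 3 = 21
  side 4: 17 + 4 = 21
  side 5: 14 + 5 = 19
  side 6: 14 + 5 = 19
  side 7: 11 + 10 = 21
  side 8: 10 + 5 = 15
Every load is within 21 min, so 8 tape sides suffice.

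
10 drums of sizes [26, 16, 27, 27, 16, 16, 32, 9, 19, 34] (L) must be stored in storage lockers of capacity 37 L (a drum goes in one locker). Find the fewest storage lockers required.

Total = 34 + 32 + 27 + 27 + 26 + 19 + 16 + 16 + 16 + 9 = 222 L.
Lower bound: ⌈222/37⌉ = 6 storage lockers.
A packing using 7 storage lockers:
  locker 1: 34 = 34
  locker 2: 32 = 32
  locker 3: 27 + 9 = 36
  locker 4: 27 = 27
  locker 5: 26 = 26
  locker 6: 19 + 16 = 35
  locker 7: 16 + 16 = 32
No arrangement into 6 storage lockers stays within capacity, so 7 is optimal.

7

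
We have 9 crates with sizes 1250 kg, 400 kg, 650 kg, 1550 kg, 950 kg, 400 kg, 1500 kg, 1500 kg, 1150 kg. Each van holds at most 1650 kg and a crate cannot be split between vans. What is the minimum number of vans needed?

6

Total = 1550 + 1500 + 1500 + 1250 + 1150 + 950 + 650 + 400 + 400 = 9350 kg.
Lower bound: ⌈9350/1650⌉ = 6 vans.
A packing using 6 vans:
  van 1: 1550 = 1550
  van 2: 1500 = 1500
  van 3: 1500 = 1500
  van 4: 1250 + 400 = 1650
  van 5: 1150 + 400 = 1550
  van 6: 950 + 650 = 1600
This matches the lower bound, so 6 is optimal.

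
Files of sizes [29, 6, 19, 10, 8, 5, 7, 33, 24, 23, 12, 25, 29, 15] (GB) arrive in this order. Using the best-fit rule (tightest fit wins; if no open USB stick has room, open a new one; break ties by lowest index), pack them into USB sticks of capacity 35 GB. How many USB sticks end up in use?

  29 → USB stick 1 (new)  [load 29/35]
  6 → USB stick 1  [load 35/35]
  19 → USB stick 2 (new)  [load 19/35]
  10 → USB stick 2  [load 29/35]
  8 → USB stick 3 (new)  [load 8/35]
  5 → USB stick 2  [load 34/35]
  7 → USB stick 3  [load 15/35]
  33 → USB stick 4 (new)  [load 33/35]
  24 → USB stick 5 (new)  [load 24/35]
  23 → USB stick 6 (new)  [load 23/35]
  12 → USB stick 6  [load 35/35]
  25 → USB stick 7 (new)  [load 25/35]
  29 → USB stick 8 (new)  [load 29/35]
  15 → USB stick 3  [load 30/35]
8 USB sticks opened.

8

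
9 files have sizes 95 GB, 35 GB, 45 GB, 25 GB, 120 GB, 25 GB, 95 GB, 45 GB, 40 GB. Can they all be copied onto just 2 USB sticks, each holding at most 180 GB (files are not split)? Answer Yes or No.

Total = 525 GB; ⌈525/180⌉ = 3.
At least 3 USB sticks are required, but only 2 are allowed.

No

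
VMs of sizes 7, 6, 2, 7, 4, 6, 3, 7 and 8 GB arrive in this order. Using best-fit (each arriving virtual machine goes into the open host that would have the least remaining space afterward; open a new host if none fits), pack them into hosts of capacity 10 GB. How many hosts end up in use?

6

  7 → host 1 (new)  [load 7/10]
  6 → host 2 (new)  [load 6/10]
  2 → host 1  [load 9/10]
  7 → host 3 (new)  [load 7/10]
  4 → host 2  [load 10/10]
  6 → host 4 (new)  [load 6/10]
  3 → host 3  [load 10/10]
  7 → host 5 (new)  [load 7/10]
  8 → host 6 (new)  [load 8/10]
6 hosts opened.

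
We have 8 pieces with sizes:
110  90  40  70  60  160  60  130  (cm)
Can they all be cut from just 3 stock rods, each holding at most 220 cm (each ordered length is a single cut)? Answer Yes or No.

Total = 720 cm; ⌈720/220⌉ = 4.
At least 4 stock rods are required, but only 3 are allowed.

No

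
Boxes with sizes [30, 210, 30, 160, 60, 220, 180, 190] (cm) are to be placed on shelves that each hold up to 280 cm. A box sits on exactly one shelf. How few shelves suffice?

Total = 220 + 210 + 190 + 180 + 160 + 60 + 30 + 30 = 1080 cm.
Lower bound: ⌈1080/280⌉ = 4 shelves.
Also, 5 boxes each exceed 140 cm, and no two of those can share a shelf, so at least 5 shelves are needed.
A packing using 5 shelves:
  shelf 1: 220 + 60 = 280
  shelf 2: 210 + 30 + 30 = 270
  shelf 3: 190 = 190
  shelf 4: 180 = 180
  shelf 5: 160 = 160
This matches the lower bound, so 5 is optimal.

5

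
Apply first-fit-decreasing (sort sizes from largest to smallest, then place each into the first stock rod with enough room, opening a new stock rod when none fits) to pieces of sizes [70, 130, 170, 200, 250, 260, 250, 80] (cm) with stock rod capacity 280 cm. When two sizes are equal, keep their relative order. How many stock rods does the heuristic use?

Sorted descending: 260, 250, 250, 200, 170, 130, 80, 70.
  260 → stock rod 1 (new)  [load 260/280]
  250 → stock rod 2 (new)  [load 250/280]
  250 → stock rod 3 (new)  [load 250/280]
  200 → stock rod 4 (new)  [load 200/280]
  170 → stock rod 5 (new)  [load 170/280]
  130 → stock rod 6 (new)  [load 130/280]
  80 → stock rod 4  [load 280/280]
  70 → stock rod 5  [load 240/280]
6 stock rods opened.

6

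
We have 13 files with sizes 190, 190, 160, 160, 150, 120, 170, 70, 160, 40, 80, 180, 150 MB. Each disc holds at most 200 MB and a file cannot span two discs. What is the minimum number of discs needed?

Total = 190 + 190 + 180 + 170 + 160 + 160 + 160 + 150 + 150 + 120 + 80 + 70 + 40 = 1820 MB.
Lower bound: ⌈1820/200⌉ = 10 discs.
A packing using 11 discs:
  disc 1: 190 = 190
  disc 2: 190 = 190
  disc 3: 180 = 180
  disc 4: 170 = 170
  disc 5: 160 + 40 = 200
  disc 6: 160 = 160
  disc 7: 160 = 160
  disc 8: 150 = 150
  disc 9: 150 = 150
  disc 10: 120 + 80 = 200
  disc 11: 70 = 70
No arrangement into 10 discs stays within capacity, so 11 is optimal.

11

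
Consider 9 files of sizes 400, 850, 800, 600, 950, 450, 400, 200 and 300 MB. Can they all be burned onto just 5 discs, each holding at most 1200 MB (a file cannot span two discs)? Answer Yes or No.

Yes

A valid assignment using 5 discs:
  disc 1: 950 + 200 = 1150
  disc 2: 850 + 300 = 1150
  disc 3: 800 + 400 = 1200
  disc 4: 600 + 450 = 1050
  disc 5: 400 = 400
Every load is within 1200 MB, so 5 discs suffice.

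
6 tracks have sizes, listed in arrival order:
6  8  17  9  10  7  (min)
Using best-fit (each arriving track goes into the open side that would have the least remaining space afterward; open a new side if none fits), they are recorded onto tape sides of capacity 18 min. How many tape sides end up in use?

  6 → side 1 (new)  [load 6/18]
  8 → side 1  [load 14/18]
  17 → side 2 (new)  [load 17/18]
  9 → side 3 (new)  [load 9/18]
  10 → side 4 (new)  [load 10/18]
  7 → side 4  [load 17/18]
4 tape sides opened.

4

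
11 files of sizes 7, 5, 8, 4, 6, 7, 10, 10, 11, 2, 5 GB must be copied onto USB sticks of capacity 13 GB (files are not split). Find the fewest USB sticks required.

Total = 11 + 10 + 10 + 8 + 7 + 7 + 6 + 5 + 5 + 4 + 2 = 75 GB.
Lower bound: ⌈75/13⌉ = 6 USB sticks.
A packing using 7 USB sticks:
  USB stick 1: 11 + 2 = 13
  USB stick 2: 10 = 10
  USB stick 3: 10 = 10
  USB stick 4: 8 + 5 = 13
  USB stick 5: 7 + 6 = 13
  USB stick 6: 7 + 5 = 12
  USB stick 7: 4 = 4
No arrangement into 6 USB sticks stays within capacity, so 7 is optimal.

7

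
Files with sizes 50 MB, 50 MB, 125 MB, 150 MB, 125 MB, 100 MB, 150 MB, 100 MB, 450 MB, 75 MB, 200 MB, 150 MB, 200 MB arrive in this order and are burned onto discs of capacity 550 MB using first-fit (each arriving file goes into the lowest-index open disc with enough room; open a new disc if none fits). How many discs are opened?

4

  50 → disc 1 (new)  [load 50/550]
  50 → disc 1  [load 100/550]
  125 → disc 1  [load 225/550]
  150 → disc 1  [load 375/550]
  125 → disc 1  [load 500/550]
  100 → disc 2 (new)  [load 100/550]
  150 → disc 2  [load 250/550]
  100 → disc 2  [load 350/550]
  450 → disc 3 (new)  [load 450/550]
  75 → disc 2  [load 425/550]
  200 → disc 4 (new)  [load 200/550]
  150 → disc 4  [load 350/550]
  200 → disc 4  [load 550/550]
4 discs opened.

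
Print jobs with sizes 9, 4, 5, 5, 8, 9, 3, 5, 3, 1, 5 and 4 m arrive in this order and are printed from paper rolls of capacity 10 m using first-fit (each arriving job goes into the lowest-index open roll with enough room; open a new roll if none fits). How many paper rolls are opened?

7

  9 → roll 1 (new)  [load 9/10]
  4 → roll 2 (new)  [load 4/10]
  5 → roll 2  [load 9/10]
  5 → roll 3 (new)  [load 5/10]
  8 → roll 4 (new)  [load 8/10]
  9 → roll 5 (new)  [load 9/10]
  3 → roll 3  [load 8/10]
  5 → roll 6 (new)  [load 5/10]
  3 → roll 6  [load 8/10]
  1 → roll 1  [load 10/10]
  5 → roll 7 (new)  [load 5/10]
  4 → roll 7  [load 9/10]
7 paper rolls opened.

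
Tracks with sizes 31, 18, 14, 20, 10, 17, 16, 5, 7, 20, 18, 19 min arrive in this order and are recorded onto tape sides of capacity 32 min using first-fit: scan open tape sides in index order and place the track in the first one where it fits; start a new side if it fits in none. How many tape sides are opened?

8

  31 → side 1 (new)  [load 31/32]
  18 → side 2 (new)  [load 18/32]
  14 → side 2  [load 32/32]
  20 → side 3 (new)  [load 20/32]
  10 → side 3  [load 30/32]
  17 → side 4 (new)  [load 17/32]
  16 → side 5 (new)  [load 16/32]
  5 → side 4  [load 22/32]
  7 → side 4  [load 29/32]
  20 → side 6 (new)  [load 20/32]
  18 → side 7 (new)  [load 18/32]
  19 → side 8 (new)  [load 19/32]
8 tape sides opened.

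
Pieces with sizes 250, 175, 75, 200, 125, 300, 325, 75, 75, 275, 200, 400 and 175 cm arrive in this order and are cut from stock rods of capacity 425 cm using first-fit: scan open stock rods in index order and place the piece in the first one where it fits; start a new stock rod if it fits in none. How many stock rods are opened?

7

  250 → stock rod 1 (new)  [load 250/425]
  175 → stock rod 1  [load 425/425]
  75 → stock rod 2 (new)  [load 75/425]
  200 → stock rod 2  [load 275/425]
  125 → stock rod 2  [load 400/425]
  300 → stock rod 3 (new)  [load 300/425]
  325 → stock rod 4 (new)  [load 325/425]
  75 → stock rod 3  [load 375/425]
  75 → stock rod 4  [load 400/425]
  275 → stock rod 5 (new)  [load 275/425]
  200 → stock rod 6 (new)  [load 200/425]
  400 → stock rod 7 (new)  [load 400/425]
  175 → stock rod 6  [load 375/425]
7 stock rods opened.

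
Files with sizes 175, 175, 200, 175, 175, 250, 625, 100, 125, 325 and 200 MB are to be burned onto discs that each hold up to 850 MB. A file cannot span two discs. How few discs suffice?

3

Total = 625 + 325 + 250 + 200 + 200 + 175 + 175 + 175 + 175 + 125 + 100 = 2525 MB.
Lower bound: ⌈2525/850⌉ = 3 discs.
A packing using 3 discs:
  disc 1: 625 + 200 = 825
  disc 2: 325 + 250 + 175 + 100 = 850
  disc 3: 200 + 175 + 175 + 175 + 125 = 850
This matches the lower bound, so 3 is optimal.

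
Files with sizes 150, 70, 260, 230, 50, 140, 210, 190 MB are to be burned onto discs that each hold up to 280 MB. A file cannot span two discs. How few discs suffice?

6

Total = 260 + 230 + 210 + 190 + 150 + 140 + 70 + 50 = 1300 MB.
Lower bound: ⌈1300/280⌉ = 5 discs.
A packing using 6 discs:
  disc 1: 260 = 260
  disc 2: 230 + 50 = 280
  disc 3: 210 + 70 = 280
  disc 4: 190 = 190
  disc 5: 150 = 150
  disc 6: 140 = 140
No arrangement into 5 discs stays within capacity, so 6 is optimal.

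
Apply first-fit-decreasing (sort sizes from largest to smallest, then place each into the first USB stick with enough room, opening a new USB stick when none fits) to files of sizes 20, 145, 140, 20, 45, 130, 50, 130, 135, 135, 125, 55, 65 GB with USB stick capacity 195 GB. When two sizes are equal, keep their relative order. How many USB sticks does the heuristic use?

7

Sorted descending: 145, 140, 135, 135, 130, 130, 125, 65, 55, 50, 45, 20, 20.
  145 → USB stick 1 (new)  [load 145/195]
  140 → USB stick 2 (new)  [load 140/195]
  135 → USB stick 3 (new)  [load 135/195]
  135 → USB stick 4 (new)  [load 135/195]
  130 → USB stick 5 (new)  [load 130/195]
  130 → USB stick 6 (new)  [load 130/195]
  125 → USB stick 7 (new)  [load 125/195]
  65 → USB stick 5  [load 195/195]
  55 → USB stick 2  [load 195/195]
  50 → USB stick 1  [load 195/195]
  45 → USB stick 3  [load 180/195]
  20 → USB stick 4  [load 155/195]
  20 → USB stick 4  [load 175/195]
7 USB sticks opened.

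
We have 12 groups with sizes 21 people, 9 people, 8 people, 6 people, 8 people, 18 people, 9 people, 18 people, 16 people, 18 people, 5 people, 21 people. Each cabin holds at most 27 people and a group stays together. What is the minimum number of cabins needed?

Total = 21 + 21 + 18 + 18 + 18 + 16 + 9 + 9 + 8 + 8 + 6 + 5 = 157 people.
Lower bound: ⌈157/27⌉ = 6 cabins.
A packing using 6 cabins:
  cabin 1: 21 + 6 = 27
  cabin 2: 21 + 5 = 26
  cabin 3: 18 + 9 = 27
  cabin 4: 18 + 9 = 27
  cabin 5: 18 + 8 = 26
  cabin 6: 16 + 8 = 24
This matches the lower bound, so 6 is optimal.

6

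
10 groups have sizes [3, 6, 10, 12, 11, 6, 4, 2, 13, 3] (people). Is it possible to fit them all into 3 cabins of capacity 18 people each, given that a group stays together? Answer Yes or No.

Total = 70 people; ⌈70/18⌉ = 4.
At least 4 cabins are required, but only 3 are allowed.

No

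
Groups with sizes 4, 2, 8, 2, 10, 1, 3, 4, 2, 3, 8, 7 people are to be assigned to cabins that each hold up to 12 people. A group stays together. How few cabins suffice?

Total = 10 + 8 + 8 + 7 + 4 + 4 + 3 + 3 + 2 + 2 + 2 + 1 = 54 people.
Lower bound: ⌈54/12⌉ = 5 cabins.
A packing using 5 cabins:
  cabin 1: 10 + 2 = 12
  cabin 2: 8 + 4 = 12
  cabin 3: 8 + 4 = 12
  cabin 4: 7 + 3 + 2 = 12
  cabin 5: 3 + 2 + 1 = 6
This matches the lower bound, so 5 is optimal.

5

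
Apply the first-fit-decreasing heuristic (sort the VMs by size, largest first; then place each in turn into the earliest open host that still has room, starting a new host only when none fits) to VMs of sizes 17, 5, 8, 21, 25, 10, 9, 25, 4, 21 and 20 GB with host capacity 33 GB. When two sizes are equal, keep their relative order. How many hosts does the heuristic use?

Sorted descending: 25, 25, 21, 21, 20, 17, 10, 9, 8, 5, 4.
  25 → host 1 (new)  [load 25/33]
  25 → host 2 (new)  [load 25/33]
  21 → host 3 (new)  [load 21/33]
  21 → host 4 (new)  [load 21/33]
  20 → host 5 (new)  [load 20/33]
  17 → host 6 (new)  [load 17/33]
  10 → host 3  [load 31/33]
  9 → host 4  [load 30/33]
  8 → host 1  [load 33/33]
  5 → host 2  [load 30/33]
  4 → host 5  [load 24/33]
6 hosts opened.

6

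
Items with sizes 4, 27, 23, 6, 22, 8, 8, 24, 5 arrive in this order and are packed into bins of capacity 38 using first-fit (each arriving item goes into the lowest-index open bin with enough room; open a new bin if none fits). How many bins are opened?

  4 → bin 1 (new)  [load 4/38]
  27 → bin 1  [load 31/38]
  23 → bin 2 (new)  [load 23/38]
  6 → bin 1  [load 37/38]
  22 → bin 3 (new)  [load 22/38]
  8 → bin 2  [load 31/38]
  8 → bin 3  [load 30/38]
  24 → bin 4 (new)  [load 24/38]
  5 → bin 2  [load 36/38]
4 bins opened.

4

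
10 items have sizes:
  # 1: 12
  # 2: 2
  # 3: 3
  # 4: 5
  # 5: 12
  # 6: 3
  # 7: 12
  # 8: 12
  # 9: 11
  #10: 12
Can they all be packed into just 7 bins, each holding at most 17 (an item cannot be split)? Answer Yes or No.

Yes

A valid assignment using 6 bins:
  bin 1: 12 + 5 = 17
  bin 2: 12 + 3 + 2 = 17
  bin 3: 12 + 3 = 15
  bin 4: 12 = 12
  bin 5: 12 = 12
  bin 6: 11 = 11
That uses only 6 ≤ 7, so 7 bins are enough.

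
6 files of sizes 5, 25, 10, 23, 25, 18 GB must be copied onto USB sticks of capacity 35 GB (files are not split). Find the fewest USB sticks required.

4

Total = 25 + 25 + 23 + 18 + 10 + 5 = 106 GB.
Lower bound: ⌈106/35⌉ = 4 USB sticks.
A packing using 4 USB sticks:
  USB stick 1: 25 + 10 = 35
  USB stick 2: 25 + 5 = 30
  USB stick 3: 23 = 23
  USB stick 4: 18 = 18
This matches the lower bound, so 4 is optimal.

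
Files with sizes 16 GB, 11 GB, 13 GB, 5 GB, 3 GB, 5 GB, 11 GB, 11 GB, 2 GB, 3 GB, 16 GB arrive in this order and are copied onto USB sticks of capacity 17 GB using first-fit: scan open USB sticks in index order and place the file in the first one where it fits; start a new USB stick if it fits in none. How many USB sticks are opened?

6

  16 → USB stick 1 (new)  [load 16/17]
  11 → USB stick 2 (new)  [load 11/17]
  13 → USB stick 3 (new)  [load 13/17]
  5 → USB stick 2  [load 16/17]
  3 → USB stick 3  [load 16/17]
  5 → USB stick 4 (new)  [load 5/17]
  11 → USB stick 4  [load 16/17]
  11 → USB stick 5 (new)  [load 11/17]
  2 → USB stick 5  [load 13/17]
  3 → USB stick 5  [load 16/17]
  16 → USB stick 6 (new)  [load 16/17]
6 USB sticks opened.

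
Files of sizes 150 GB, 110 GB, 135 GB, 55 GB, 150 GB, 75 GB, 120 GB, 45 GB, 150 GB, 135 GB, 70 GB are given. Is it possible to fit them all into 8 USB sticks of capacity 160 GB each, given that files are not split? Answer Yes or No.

No

Total = 1195 GB; ⌈1195/160⌉ = 8.
The bound of 8 does not rule out 8, but exhaustive search shows no assignment into 8 USB sticks of capacity 160 GB exists — the minimum is 9.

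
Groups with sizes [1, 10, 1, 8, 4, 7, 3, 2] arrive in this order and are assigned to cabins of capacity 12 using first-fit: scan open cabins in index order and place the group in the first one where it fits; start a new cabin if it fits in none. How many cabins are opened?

  1 → cabin 1 (new)  [load 1/12]
  10 → cabin 1  [load 11/12]
  1 → cabin 1  [load 12/12]
  8 → cabin 2 (new)  [load 8/12]
  4 → cabin 2  [load 12/12]
  7 → cabin 3 (new)  [load 7/12]
  3 → cabin 3  [load 10/12]
  2 → cabin 3  [load 12/12]
3 cabins opened.

3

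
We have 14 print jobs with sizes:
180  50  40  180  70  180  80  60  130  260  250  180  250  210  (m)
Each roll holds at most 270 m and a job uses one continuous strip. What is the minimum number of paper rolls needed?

Total = 260 + 250 + 250 + 210 + 180 + 180 + 180 + 180 + 130 + 80 + 70 + 60 + 50 + 40 = 2120 m.
Lower bound: ⌈2120/270⌉ = 8 paper rolls.
A packing using 9 paper rolls:
  roll 1: 260 = 260
  roll 2: 250 = 250
  roll 3: 250 = 250
  roll 4: 210 + 60 = 270
  roll 5: 180 + 80 = 260
  roll 6: 180 + 70 = 250
  roll 7: 180 + 50 + 40 = 270
  roll 8: 180 = 180
  roll 9: 130 = 130
No arrangement into 8 paper rolls stays within capacity, so 9 is optimal.

9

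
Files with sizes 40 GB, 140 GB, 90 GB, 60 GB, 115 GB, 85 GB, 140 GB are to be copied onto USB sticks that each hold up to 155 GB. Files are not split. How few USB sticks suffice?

5

Total = 140 + 140 + 115 + 90 + 85 + 60 + 40 = 670 GB.
Lower bound: ⌈670/155⌉ = 5 USB sticks.
A packing using 5 USB sticks:
  USB stick 1: 140 = 140
  USB stick 2: 140 = 140
  USB stick 3: 115 + 40 = 155
  USB stick 4: 90 + 60 = 150
  USB stick 5: 85 = 85
This matches the lower bound, so 5 is optimal.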